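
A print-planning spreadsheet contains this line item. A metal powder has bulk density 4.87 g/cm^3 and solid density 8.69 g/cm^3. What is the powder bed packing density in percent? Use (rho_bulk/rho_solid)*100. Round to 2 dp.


Packing = (4.87/8.69)*100 = 56.04 %


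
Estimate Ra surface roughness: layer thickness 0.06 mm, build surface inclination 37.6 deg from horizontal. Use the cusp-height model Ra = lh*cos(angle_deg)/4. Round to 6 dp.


Ra = 0.06 * cos(37.6) / 4 = 0.011884 mm


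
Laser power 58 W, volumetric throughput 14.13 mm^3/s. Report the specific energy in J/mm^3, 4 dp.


SE = 58 / 14.13 = 4.1047 J/mm^3


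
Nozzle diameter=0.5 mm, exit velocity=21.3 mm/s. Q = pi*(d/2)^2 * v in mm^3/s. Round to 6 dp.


A = pi*(0.5/2)^2 = 0.19634954 mm^2
Q = 0.19634954 * 21.3 = 4.182245 mm^3/s


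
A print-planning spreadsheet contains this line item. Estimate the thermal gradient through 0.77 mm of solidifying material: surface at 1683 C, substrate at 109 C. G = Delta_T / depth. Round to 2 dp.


G = (1683-109)/0.77 = 2044.16 C/mm


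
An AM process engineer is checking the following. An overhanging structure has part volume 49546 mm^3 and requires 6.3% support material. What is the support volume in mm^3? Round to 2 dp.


V_support = 49546 * 0.063 = 3121.4 mm^3


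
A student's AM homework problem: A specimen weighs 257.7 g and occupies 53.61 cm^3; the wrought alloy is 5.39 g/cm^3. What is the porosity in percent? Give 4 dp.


rho_part = 257.7 / 53.61 = 4.806939 g/cm^3
Porosity = (1 - 4.806939/5.39)*100 = 10.8175 %


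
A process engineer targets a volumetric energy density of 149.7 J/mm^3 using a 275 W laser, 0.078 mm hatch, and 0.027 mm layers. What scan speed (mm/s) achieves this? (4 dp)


v = 275 / (149.7*0.078*0.027) = 872.2732 mm/s


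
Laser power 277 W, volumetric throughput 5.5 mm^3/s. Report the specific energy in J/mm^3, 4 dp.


SE = 277 / 5.5 = 50.3636 J/mm^3


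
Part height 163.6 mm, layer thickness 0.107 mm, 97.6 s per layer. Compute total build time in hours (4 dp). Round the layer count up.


Layers = ceil(163.6/0.107) = 1529
t = 1529 * 97.6 / 3600 = 41.4529 hrs


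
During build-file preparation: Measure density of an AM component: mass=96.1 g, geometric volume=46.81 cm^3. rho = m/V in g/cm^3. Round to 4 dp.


rho = 96.1 / 46.81 = 2.053 g/cm^3


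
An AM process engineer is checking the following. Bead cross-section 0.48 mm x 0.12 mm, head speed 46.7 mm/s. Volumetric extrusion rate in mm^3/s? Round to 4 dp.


Rate = 0.48 * 0.12 * 46.7 = 2.6899 mm^3/s


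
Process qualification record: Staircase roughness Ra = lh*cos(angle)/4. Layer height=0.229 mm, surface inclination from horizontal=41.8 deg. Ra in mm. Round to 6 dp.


Ra = 0.229 * cos(41.8) / 4 = 0.042679 mm


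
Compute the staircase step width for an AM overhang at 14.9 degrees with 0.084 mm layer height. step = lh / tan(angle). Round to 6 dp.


step = 0.084 / tan(14.9) = 0.315695 mm


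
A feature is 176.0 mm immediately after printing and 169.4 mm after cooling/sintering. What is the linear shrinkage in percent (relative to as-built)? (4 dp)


Shrinkage = ((176.0-169.4)/176.0)*100 = 3.75 %


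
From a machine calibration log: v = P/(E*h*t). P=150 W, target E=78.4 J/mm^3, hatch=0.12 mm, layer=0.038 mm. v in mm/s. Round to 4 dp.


v = 150 / (78.4*0.12*0.038) = 419.5757 mm/s


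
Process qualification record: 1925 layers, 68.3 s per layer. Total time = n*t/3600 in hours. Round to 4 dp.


t = 1925 * 68.3 / 3600 = 36.5215 hrs


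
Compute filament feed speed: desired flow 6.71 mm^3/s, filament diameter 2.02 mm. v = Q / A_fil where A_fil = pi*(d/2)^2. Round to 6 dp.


A = pi*(2.02/2)^2 = 3.204739
v = 6.71 / 3.204739 = 2.093774 mm/s


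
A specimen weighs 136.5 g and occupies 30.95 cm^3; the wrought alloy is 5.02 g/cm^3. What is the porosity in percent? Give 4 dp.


rho_part = 136.5 / 30.95 = 4.41033926 g/cm^3
Porosity = (1 - 4.41033926/5.02)*100 = 12.1446 %


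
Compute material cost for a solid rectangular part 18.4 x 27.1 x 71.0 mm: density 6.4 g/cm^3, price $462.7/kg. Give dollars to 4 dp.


V = 18.4 * 27.1 * 71.0 = 35403.44 mm^3 = 35.40344 cm^3
Mass = 35.40344 * 6.4 / 1000 = 0.22658202 kg
Cost = 0.22658202 * 462.7 = 104.8395 $


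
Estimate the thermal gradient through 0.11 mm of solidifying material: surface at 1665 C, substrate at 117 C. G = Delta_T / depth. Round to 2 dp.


G = (1665-117)/0.11 = 14072.73 C/mm


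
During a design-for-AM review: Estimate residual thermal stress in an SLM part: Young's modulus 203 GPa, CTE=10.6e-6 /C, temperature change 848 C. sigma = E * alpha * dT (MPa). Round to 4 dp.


sigma = 203*1000 * 10.6e-6 * 848 = 1824.7264 MPa


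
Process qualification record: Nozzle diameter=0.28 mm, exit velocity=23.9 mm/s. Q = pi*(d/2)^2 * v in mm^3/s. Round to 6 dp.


A = pi*(0.28/2)^2 = 0.06157522 mm^2
Q = 0.06157522 * 23.9 = 1.471648 mm^3/s


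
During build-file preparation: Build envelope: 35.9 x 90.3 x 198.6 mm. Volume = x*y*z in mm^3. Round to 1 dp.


V = 35.9 * 90.3 * 198.6 = 643815.5 mm^3


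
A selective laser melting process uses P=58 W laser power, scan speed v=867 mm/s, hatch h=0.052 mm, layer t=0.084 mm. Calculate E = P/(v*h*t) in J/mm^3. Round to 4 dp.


E = 58 / (867*0.052*0.084) = 15.3153 J/mm^3


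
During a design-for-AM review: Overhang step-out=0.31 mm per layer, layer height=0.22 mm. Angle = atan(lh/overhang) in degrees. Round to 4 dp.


angle = atan(0.22/0.31) = 35.3625 degrees


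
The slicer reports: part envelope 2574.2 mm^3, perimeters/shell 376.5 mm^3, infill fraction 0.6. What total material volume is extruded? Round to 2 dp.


V_infill = (2574.2 - 376.5) * 0.6 = 1318.62
V_total = 376.5 + 1318.62 = 1695.12 mm^3


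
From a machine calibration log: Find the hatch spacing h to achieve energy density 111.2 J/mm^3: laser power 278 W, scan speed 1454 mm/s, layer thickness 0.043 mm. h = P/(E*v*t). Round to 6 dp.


h = 278 / (111.2*1454*0.043) = 0.039986 mm


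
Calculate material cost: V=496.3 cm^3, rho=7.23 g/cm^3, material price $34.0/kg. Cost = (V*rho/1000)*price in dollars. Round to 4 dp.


Mass = 496.3*7.23/1000 = 3.588249 kg
Cost = 3.588249 * 34.0 = 122.0005 $


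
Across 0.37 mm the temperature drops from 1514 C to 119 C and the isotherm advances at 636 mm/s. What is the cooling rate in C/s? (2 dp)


G = (1514-119)/0.37 = 3770.27027027 C/mm
CR = 3770.27027027 * 636 = 2397891.89 C/s


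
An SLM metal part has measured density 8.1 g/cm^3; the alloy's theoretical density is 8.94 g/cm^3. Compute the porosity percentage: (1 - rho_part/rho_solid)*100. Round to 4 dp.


Porosity = (1-8.1/8.94)*100 = 9.396 %


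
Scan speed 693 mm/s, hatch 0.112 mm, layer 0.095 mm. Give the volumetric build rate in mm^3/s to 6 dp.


Rate = 693 * 0.112 * 0.095 = 7.37352 mm^3/s


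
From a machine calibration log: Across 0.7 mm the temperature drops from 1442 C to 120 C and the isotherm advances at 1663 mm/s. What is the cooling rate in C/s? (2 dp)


G = (1442-120)/0.7 = 1888.57142857 C/mm
CR = 1888.57142857 * 1663 = 3140694.29 C/s


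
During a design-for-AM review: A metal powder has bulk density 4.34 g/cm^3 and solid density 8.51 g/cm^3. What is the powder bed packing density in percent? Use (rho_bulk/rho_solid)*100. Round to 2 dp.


Packing = (4.34/8.51)*100 = 51.0 %


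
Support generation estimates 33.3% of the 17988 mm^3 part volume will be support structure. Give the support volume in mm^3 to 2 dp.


V_support = 17988 * 0.333 = 5990.0 mm^3


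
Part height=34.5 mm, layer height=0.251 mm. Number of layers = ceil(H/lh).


Layers = ceil(34.5/0.251) = 138


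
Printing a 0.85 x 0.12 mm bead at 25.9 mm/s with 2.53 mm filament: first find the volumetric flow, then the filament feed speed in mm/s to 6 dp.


Q = 0.85 * 0.12 * 25.9 = 2.6418 mm^3/s
A_fil = pi*(2.53/2)^2 = 5.0272551 mm^2
v_feed = 2.6418 / 5.0272551 = 0.525496 mm/s


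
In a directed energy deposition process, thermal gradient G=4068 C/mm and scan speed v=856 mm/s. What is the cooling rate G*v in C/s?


CR = 4068 * 856 = 3482208 C/s


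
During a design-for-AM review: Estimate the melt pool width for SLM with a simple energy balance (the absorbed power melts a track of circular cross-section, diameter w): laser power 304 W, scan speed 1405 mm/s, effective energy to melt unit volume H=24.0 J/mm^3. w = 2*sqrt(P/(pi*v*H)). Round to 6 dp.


w = 2*sqrt(304/(pi*1405*24.0)) = 0.107139 mm


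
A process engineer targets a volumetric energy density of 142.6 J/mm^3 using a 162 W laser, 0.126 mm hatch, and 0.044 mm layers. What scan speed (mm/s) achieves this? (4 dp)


v = 162 / (142.6*0.126*0.044) = 204.9143 mm/s


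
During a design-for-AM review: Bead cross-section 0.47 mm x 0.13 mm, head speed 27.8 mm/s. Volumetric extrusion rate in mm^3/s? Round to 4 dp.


Rate = 0.47 * 0.13 * 27.8 = 1.6986 mm^3/s


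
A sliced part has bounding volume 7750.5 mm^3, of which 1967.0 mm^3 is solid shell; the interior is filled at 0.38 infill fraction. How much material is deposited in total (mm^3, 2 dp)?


V_infill = (7750.5 - 1967.0) * 0.38 = 2197.73
V_total = 1967.0 + 2197.73 = 4164.73 mm^3


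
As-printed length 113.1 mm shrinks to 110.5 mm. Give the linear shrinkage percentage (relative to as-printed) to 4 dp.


Shrinkage = ((113.1-110.5)/113.1)*100 = 2.2989 %


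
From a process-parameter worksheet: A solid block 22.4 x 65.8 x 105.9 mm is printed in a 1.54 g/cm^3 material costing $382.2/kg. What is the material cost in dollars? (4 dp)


V = 22.4 * 65.8 * 105.9 = 156088.128 mm^3 = 156.088128 cm^3
Mass = 156.088128 * 1.54 / 1000 = 0.24037572 kg
Cost = 0.24037572 * 382.2 = 91.8716 $


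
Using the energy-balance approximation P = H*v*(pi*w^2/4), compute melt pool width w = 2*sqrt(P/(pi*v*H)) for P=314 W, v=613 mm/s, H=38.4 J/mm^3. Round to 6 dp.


w = 2*sqrt(314/(pi*613*38.4)) = 0.130324 mm


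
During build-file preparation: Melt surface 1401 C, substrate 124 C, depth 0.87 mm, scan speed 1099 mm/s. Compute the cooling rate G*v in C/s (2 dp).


G = (1401-124)/0.87 = 1467.81609195 C/mm
CR = 1467.81609195 * 1099 = 1613129.89 C/s


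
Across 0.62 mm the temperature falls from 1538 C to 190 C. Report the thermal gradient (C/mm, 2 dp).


G = (1538-190)/0.62 = 2174.19 C/mm


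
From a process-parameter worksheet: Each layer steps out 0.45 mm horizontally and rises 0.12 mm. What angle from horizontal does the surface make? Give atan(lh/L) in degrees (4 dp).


angle = atan(0.12/0.45) = 14.9314 degrees


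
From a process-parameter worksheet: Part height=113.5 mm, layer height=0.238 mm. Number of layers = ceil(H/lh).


Layers = ceil(113.5/0.238) = 477


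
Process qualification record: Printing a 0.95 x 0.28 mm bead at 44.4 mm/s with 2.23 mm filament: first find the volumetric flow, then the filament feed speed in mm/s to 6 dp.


Q = 0.95 * 0.28 * 44.4 = 11.8104 mm^3/s
A_fil = pi*(2.23/2)^2 = 3.90570653 mm^2
v_feed = 11.8104 / 3.90570653 = 3.023883 mm/s


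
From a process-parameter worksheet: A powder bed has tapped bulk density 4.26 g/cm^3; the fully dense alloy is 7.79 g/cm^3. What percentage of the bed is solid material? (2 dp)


Packing = (4.26/7.79)*100 = 54.69 %


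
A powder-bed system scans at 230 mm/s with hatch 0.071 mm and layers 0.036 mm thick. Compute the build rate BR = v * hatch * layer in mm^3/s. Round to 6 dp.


Rate = 230 * 0.071 * 0.036 = 0.58788 mm^3/s


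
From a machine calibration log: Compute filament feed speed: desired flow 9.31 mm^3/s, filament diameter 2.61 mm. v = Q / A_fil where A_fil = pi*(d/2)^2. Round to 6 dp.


A = pi*(2.61/2)^2 = 5.350211
v = 9.31 / 5.350211 = 1.740118 mm/s


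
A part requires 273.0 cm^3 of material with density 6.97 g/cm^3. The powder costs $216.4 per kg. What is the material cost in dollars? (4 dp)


Mass = 273.0*6.97/1000 = 1.90281 kg
Cost = 1.90281 * 216.4 = 411.7681 $


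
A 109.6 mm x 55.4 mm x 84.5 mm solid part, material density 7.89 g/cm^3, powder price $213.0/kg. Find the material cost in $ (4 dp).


V = 109.6 * 55.4 * 84.5 = 513070.48 mm^3 = 513.07048 cm^3
Mass = 513.07048 * 7.89 / 1000 = 4.04812609 kg
Cost = 4.04812609 * 213.0 = 862.2509 $


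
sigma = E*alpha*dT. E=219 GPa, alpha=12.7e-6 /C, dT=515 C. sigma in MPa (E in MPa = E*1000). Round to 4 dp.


sigma = 219*1000 * 12.7e-6 * 515 = 1432.3695 MPa


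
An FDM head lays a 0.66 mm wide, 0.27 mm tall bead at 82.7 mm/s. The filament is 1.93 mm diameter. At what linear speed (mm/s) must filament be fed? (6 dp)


Q = 0.66 * 0.27 * 82.7 = 14.73714 mm^3/s
A_fil = pi*(1.93/2)^2 = 2.92552962 mm^2
v_feed = 14.73714 / 2.92552962 = 5.037426 mm/s


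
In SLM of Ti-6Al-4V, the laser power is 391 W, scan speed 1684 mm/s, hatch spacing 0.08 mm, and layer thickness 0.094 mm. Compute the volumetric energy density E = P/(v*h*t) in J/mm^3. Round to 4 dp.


E = 391 / (1684*0.08*0.094) = 30.8757 J/mm^3


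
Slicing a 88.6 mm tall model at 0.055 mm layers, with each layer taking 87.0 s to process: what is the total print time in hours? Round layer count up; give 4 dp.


Layers = ceil(88.6/0.055) = 1611
t = 1611 * 87.0 / 3600 = 38.9325 hrs


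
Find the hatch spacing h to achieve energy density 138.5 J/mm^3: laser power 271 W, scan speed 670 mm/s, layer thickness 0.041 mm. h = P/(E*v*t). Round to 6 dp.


h = 271 / (138.5*670*0.041) = 0.07123 mm


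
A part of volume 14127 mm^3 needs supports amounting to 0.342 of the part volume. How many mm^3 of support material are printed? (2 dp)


V_support = 14127 * 0.342 = 4831.43 mm^3


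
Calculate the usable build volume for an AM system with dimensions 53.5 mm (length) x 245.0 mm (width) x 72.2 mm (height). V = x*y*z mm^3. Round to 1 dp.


V = 53.5 * 245.0 * 72.2 = 946361.5 mm^3


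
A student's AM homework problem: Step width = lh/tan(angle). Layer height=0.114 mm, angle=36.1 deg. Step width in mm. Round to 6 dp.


step = 0.114 / tan(36.1) = 0.156333 mm


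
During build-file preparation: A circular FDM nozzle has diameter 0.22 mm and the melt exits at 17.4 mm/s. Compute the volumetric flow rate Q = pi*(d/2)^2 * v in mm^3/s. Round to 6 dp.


A = pi*(0.22/2)^2 = 0.03801327 mm^2
Q = 0.03801327 * 17.4 = 0.661431 mm^3/s


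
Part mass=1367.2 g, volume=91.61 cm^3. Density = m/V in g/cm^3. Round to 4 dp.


rho = 1367.2 / 91.61 = 14.9241 g/cm^3


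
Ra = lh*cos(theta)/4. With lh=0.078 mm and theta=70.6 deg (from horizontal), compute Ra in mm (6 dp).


Ra = 0.078 * cos(70.6) / 4 = 0.006477 mm


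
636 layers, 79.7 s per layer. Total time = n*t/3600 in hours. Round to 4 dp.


t = 636 * 79.7 / 3600 = 14.0803 hrs


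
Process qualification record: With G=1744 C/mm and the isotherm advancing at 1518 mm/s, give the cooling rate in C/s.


CR = 1744 * 1518 = 2647392 C/s


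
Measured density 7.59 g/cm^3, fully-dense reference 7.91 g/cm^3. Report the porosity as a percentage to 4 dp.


Porosity = (1-7.59/7.91)*100 = 4.0455 %


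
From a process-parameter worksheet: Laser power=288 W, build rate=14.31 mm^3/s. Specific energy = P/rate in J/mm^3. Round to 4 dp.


SE = 288 / 14.31 = 20.1258 J/mm^3


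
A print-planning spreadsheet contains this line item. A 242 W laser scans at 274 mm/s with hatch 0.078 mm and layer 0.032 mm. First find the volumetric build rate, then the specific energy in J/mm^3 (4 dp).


Build rate = 274 * 0.078 * 0.032 = 0.683904 mm^3/s
SE = 242 / 0.683904 = 353.8508 J/mm^3


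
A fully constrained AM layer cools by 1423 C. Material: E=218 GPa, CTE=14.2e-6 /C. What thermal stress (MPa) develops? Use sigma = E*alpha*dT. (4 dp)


sigma = 218*1000 * 14.2e-6 * 1423 = 4405.0388 MPa


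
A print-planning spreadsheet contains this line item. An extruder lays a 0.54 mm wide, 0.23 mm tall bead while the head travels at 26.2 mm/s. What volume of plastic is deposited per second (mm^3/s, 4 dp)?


Rate = 0.54 * 0.23 * 26.2 = 3.254 mm^3/s


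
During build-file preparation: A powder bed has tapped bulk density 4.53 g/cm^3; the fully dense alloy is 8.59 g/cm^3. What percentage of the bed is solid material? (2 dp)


Packing = (4.53/8.59)*100 = 52.74 %


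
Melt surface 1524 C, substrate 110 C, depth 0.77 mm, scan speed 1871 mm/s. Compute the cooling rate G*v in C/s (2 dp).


G = (1524-110)/0.77 = 1836.36363636 C/mm
CR = 1836.36363636 * 1871 = 3435836.36 C/s


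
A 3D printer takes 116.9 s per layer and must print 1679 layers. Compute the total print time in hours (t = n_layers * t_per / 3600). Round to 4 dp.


t = 1679 * 116.9 / 3600 = 54.5209 hrs


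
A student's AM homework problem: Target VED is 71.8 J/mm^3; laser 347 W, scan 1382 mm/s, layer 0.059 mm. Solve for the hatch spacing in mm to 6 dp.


h = 347 / (71.8*1382*0.059) = 0.059271 mm


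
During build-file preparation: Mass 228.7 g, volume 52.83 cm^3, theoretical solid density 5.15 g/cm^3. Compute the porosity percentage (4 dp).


rho_part = 228.7 / 52.83 = 4.32897975 g/cm^3
Porosity = (1 - 4.32897975/5.15)*100 = 15.9421 %


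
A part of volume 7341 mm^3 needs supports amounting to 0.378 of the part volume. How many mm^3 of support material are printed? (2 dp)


V_support = 7341 * 0.378 = 2774.9 mm^3


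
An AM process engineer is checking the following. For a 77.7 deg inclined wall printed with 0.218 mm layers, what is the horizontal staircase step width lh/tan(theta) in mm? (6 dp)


step = 0.218 / tan(77.7) = 0.047532 mm


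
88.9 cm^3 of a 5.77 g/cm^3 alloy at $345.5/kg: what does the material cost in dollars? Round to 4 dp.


Mass = 88.9*5.77/1000 = 0.512953 kg
Cost = 0.512953 * 345.5 = 177.2253 $


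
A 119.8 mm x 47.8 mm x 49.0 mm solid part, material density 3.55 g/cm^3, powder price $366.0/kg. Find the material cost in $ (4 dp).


V = 119.8 * 47.8 * 49.0 = 280595.56 mm^3 = 280.59556 cm^3
Mass = 280.59556 * 3.55 / 1000 = 0.99611424 kg
Cost = 0.99611424 * 366.0 = 364.5778 $


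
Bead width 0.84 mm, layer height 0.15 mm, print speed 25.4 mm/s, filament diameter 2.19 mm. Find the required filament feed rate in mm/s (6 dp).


Q = 0.84 * 0.15 * 25.4 = 3.2004 mm^3/s
A_fil = pi*(2.19/2)^2 = 3.76684813 mm^2
v_feed = 3.2004 / 3.76684813 = 0.849623 mm/s


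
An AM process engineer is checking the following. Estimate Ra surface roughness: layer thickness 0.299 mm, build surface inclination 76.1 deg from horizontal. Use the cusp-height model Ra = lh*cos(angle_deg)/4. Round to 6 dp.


Ra = 0.299 * cos(76.1) / 4 = 0.017957 mm


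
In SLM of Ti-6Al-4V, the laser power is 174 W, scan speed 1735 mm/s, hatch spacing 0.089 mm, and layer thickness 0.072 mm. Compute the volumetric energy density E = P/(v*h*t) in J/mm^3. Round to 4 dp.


E = 174 / (1735*0.089*0.072) = 15.6505 J/mm^3


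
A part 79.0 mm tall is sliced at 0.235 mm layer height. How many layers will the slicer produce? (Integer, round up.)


Layers = ceil(79.0/0.235) = 337


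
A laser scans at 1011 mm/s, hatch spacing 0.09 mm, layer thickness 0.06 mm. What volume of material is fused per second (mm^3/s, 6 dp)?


Rate = 1011 * 0.09 * 0.06 = 5.4594 mm^3/s


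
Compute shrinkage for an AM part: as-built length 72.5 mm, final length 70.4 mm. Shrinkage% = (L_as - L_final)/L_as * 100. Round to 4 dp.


Shrinkage = ((72.5-70.4)/72.5)*100 = 2.8966 %


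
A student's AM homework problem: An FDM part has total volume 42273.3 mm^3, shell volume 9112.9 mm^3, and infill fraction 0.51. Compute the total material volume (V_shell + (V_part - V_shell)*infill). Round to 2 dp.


V_infill = (42273.3 - 9112.9) * 0.51 = 16911.8
V_total = 9112.9 + 16911.8 = 26024.7 mm^3


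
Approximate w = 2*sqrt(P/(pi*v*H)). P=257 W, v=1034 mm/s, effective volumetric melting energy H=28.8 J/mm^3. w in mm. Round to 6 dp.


w = 2*sqrt(257/(pi*1034*28.8)) = 0.104825 mm


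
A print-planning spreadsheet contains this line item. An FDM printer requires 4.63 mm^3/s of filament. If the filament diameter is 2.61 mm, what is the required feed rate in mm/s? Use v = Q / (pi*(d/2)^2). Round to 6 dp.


A = pi*(2.61/2)^2 = 5.350211
v = 4.63 / 5.350211 = 0.865386 mm/s


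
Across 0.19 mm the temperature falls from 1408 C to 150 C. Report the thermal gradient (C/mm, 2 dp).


G = (1408-150)/0.19 = 6621.05 C/mm


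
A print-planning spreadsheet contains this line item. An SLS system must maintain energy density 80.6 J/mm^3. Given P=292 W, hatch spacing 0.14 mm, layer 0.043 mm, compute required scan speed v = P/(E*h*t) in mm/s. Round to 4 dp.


v = 292 / (80.6*0.14*0.043) = 601.7988 mm/s


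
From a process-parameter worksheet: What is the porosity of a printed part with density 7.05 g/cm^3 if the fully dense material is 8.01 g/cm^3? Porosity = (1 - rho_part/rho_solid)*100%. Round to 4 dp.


Porosity = (1-7.05/8.01)*100 = 11.985 %


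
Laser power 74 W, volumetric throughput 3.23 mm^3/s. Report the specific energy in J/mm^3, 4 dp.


SE = 74 / 3.23 = 22.9102 J/mm^3


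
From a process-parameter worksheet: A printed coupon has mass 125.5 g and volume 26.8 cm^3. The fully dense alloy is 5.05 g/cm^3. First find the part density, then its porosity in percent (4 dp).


rho_part = 125.5 / 26.8 = 4.68283582 g/cm^3
Porosity = (1 - 4.68283582/5.05)*100 = 7.2706 %


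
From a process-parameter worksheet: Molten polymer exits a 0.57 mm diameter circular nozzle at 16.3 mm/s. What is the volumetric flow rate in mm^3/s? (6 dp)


A = pi*(0.57/2)^2 = 0.25517586 mm^2
Q = 0.25517586 * 16.3 = 4.159367 mm^3/s


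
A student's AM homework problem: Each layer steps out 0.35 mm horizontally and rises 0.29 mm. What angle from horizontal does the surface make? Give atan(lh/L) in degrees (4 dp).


angle = atan(0.29/0.35) = 39.6442 degrees


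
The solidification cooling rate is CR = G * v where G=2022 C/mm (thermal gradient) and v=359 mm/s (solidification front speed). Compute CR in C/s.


CR = 2022 * 359 = 725898 C/s


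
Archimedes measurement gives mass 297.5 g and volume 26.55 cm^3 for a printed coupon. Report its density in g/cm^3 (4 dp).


rho = 297.5 / 26.55 = 11.2053 g/cm^3


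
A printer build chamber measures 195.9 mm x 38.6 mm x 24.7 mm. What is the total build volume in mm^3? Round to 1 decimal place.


V = 195.9 * 38.6 * 24.7 = 186775.0 mm^3


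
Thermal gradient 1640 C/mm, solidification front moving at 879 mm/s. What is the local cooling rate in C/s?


CR = 1640 * 879 = 1441560 C/s


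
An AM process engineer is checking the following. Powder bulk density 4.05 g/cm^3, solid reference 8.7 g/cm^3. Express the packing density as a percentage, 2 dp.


Packing = (4.05/8.7)*100 = 46.55 %


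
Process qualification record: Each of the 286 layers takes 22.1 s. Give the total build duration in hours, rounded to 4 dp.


t = 286 * 22.1 / 3600 = 1.7557 hrs


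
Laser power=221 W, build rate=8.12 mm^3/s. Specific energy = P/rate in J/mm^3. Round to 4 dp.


SE = 221 / 8.12 = 27.2167 J/mm^3


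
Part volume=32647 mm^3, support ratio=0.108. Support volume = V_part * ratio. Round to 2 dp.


V_support = 32647 * 0.108 = 3525.88 mm^3


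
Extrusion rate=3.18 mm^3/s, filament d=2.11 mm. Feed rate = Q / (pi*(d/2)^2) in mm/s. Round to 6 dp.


A = pi*(2.11/2)^2 = 3.496671
v = 3.18 / 3.496671 = 0.909436 mm/s


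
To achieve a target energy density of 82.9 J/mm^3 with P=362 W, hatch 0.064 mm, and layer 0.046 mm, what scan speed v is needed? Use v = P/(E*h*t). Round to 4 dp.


v = 362 / (82.9*0.064*0.046) = 1483.2564 mm/s


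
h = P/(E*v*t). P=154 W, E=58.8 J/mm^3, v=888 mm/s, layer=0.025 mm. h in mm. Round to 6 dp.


h = 154 / (58.8*888*0.025) = 0.117975 mm


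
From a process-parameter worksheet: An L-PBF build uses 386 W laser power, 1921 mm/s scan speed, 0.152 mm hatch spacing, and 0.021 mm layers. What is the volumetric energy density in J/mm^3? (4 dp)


E = 386 / (1921*0.152*0.021) = 62.9502 J/mm^3


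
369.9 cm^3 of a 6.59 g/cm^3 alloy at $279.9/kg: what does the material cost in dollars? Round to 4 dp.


Mass = 369.9*6.59/1000 = 2.437641 kg
Cost = 2.437641 * 279.9 = 682.2957 $


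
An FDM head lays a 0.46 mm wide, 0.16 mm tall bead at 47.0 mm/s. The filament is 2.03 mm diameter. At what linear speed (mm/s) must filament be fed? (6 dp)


Q = 0.46 * 0.16 * 47.0 = 3.4592 mm^3/s
A_fil = pi*(2.03/2)^2 = 3.23654729 mm^2
v_feed = 3.4592 / 3.23654729 = 1.068793 mm/s


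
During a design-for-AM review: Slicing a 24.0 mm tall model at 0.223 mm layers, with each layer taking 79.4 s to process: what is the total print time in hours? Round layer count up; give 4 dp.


Layers = ceil(24.0/0.223) = 108
t = 108 * 79.4 / 3600 = 2.382 hrs


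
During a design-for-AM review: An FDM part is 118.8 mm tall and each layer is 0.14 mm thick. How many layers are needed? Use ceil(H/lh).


Layers = ceil(118.8/0.14) = 849


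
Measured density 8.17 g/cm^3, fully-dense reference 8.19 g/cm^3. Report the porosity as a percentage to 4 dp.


Porosity = (1-8.17/8.19)*100 = 0.2442 %


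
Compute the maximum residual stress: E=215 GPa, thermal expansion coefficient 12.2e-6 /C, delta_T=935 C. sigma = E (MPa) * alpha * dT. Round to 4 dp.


sigma = 215*1000 * 12.2e-6 * 935 = 2452.505 MPa


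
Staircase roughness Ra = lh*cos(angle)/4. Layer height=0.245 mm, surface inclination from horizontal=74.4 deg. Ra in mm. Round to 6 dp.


Ra = 0.245 * cos(74.4) / 4 = 0.016471 mm


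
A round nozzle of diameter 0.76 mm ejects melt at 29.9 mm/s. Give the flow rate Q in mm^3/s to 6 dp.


A = pi*(0.76/2)^2 = 0.45364598 mm^2
Q = 0.45364598 * 29.9 = 13.564015 mm^3/s


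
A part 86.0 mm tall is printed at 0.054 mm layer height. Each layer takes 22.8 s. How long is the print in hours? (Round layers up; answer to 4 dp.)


Layers = ceil(86.0/0.054) = 1593
t = 1593 * 22.8 / 3600 = 10.089 hrs


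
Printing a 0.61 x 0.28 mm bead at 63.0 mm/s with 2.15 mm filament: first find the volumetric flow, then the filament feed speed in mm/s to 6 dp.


Q = 0.61 * 0.28 * 63.0 = 10.7604 mm^3/s
A_fil = pi*(2.15/2)^2 = 3.63050301 mm^2
v_feed = 10.7604 / 3.63050301 = 2.963887 mm/s


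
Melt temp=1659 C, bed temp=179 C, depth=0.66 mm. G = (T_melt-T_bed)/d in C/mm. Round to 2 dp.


G = (1659-179)/0.66 = 2242.42 C/mm


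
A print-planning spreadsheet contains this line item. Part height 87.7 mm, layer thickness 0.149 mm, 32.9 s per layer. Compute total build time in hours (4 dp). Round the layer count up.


Layers = ceil(87.7/0.149) = 589
t = 589 * 32.9 / 3600 = 5.3828 hrs


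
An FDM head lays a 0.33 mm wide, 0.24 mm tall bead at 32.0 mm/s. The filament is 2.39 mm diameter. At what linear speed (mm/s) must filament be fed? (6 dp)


Q = 0.33 * 0.24 * 32.0 = 2.5344 mm^3/s
A_fil = pi*(2.39/2)^2 = 4.48627285 mm^2
v_feed = 2.5344 / 4.48627285 = 0.564923 mm/s


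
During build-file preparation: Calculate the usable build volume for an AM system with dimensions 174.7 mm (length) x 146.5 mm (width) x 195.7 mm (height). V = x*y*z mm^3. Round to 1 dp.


V = 174.7 * 146.5 * 195.7 = 5008657.7 mm^3


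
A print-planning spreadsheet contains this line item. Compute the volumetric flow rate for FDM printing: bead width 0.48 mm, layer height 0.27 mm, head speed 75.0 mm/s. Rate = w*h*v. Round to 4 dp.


Rate = 0.48 * 0.27 * 75.0 = 9.72 mm^3/s


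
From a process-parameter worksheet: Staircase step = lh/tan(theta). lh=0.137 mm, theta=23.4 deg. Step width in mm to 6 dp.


step = 0.137 / tan(23.4) = 0.316588 mm


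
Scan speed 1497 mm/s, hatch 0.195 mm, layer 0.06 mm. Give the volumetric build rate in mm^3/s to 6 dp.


Rate = 1497 * 0.195 * 0.06 = 17.5149 mm^3/s


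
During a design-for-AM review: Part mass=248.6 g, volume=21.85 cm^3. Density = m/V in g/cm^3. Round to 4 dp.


rho = 248.6 / 21.85 = 11.3776 g/cm^3


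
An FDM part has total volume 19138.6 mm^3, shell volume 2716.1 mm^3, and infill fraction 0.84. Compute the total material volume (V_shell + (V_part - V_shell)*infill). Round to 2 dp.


V_infill = (19138.6 - 2716.1) * 0.84 = 13794.9
V_total = 2716.1 + 13794.9 = 16511.0 mm^3


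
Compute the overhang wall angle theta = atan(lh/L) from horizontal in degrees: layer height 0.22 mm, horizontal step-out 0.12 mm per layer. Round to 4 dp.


angle = atan(0.22/0.12) = 61.3895 degrees


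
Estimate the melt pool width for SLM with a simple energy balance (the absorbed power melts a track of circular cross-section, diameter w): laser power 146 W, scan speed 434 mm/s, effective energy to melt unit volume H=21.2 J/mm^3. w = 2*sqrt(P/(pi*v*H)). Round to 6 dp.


w = 2*sqrt(146/(pi*434*21.2)) = 0.142141 mm


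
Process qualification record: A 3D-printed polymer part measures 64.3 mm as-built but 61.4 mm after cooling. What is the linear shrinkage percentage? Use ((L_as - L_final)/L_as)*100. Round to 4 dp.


Shrinkage = ((64.3-61.4)/64.3)*100 = 4.5101 %


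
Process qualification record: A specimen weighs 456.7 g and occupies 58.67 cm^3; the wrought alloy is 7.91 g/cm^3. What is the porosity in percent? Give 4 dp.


rho_part = 456.7 / 58.67 = 7.78421681 g/cm^3
Porosity = (1 - 7.78421681/7.91)*100 = 1.5902 %


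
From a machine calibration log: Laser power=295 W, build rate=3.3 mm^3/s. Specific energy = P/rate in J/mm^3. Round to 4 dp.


SE = 295 / 3.3 = 89.3939 J/mm^3


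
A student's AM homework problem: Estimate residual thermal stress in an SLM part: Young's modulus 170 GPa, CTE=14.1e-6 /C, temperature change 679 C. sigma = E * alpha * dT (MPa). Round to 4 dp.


sigma = 170*1000 * 14.1e-6 * 679 = 1627.563 MPa


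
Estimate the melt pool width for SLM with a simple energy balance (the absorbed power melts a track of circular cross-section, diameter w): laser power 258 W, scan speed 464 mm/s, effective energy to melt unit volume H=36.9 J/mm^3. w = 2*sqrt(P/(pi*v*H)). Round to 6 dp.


w = 2*sqrt(258/(pi*464*36.9)) = 0.138514 mm


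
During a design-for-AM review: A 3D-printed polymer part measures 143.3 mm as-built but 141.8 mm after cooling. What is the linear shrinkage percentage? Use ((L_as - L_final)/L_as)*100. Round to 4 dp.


Shrinkage = ((143.3-141.8)/143.3)*100 = 1.0468 %


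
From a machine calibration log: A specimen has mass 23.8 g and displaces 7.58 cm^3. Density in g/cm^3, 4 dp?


rho = 23.8 / 7.58 = 3.1398 g/cm^3


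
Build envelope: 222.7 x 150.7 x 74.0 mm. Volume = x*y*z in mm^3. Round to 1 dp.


V = 222.7 * 150.7 * 74.0 = 2483505.9 mm^3


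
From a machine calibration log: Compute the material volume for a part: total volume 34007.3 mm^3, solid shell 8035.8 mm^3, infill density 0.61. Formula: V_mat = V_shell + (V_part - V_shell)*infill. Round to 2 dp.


V_infill = (34007.3 - 8035.8) * 0.61 = 15842.62
V_total = 8035.8 + 15842.62 = 23878.42 mm^3


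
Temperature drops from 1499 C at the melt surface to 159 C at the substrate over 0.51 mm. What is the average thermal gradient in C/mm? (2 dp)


G = (1499-159)/0.51 = 2627.45 C/mm


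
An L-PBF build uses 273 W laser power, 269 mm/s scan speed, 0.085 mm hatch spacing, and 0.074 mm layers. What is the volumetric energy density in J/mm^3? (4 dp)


E = 273 / (269*0.085*0.074) = 161.3466 J/mm^3


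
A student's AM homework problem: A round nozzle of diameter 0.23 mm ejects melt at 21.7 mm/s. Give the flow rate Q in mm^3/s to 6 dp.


A = pi*(0.23/2)^2 = 0.04154756 mm^2
Q = 0.04154756 * 21.7 = 0.901582 mm^3/s


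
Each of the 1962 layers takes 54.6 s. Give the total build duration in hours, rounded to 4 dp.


t = 1962 * 54.6 / 3600 = 29.757 hrs


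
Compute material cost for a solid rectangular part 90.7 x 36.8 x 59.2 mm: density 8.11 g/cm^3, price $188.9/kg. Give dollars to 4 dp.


V = 90.7 * 36.8 * 59.2 = 197595.392 mm^3 = 197.595392 cm^3
Mass = 197.595392 * 8.11 / 1000 = 1.60249863 kg
Cost = 1.60249863 * 188.9 = 302.712 $


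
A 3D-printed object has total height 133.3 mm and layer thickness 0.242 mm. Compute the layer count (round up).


Layers = ceil(133.3/0.242) = 551


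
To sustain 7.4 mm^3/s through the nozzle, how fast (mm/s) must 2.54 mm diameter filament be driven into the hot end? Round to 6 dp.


A = pi*(2.54/2)^2 = 5.067075
v = 7.4 / 5.067075 = 1.460409 mm/s


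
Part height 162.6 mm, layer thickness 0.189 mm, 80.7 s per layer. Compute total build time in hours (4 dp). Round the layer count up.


Layers = ceil(162.6/0.189) = 861
t = 861 * 80.7 / 3600 = 19.3008 hrs


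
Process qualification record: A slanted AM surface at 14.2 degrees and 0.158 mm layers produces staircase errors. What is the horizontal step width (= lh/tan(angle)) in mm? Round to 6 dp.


step = 0.158 / tan(14.2) = 0.62441 mm


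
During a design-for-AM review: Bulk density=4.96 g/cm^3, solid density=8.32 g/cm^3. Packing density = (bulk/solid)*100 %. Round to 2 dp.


Packing = (4.96/8.32)*100 = 59.62 %


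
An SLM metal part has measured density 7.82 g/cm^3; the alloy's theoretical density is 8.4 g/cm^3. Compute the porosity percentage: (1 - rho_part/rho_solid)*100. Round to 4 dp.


Porosity = (1-7.82/8.4)*100 = 6.9048 %


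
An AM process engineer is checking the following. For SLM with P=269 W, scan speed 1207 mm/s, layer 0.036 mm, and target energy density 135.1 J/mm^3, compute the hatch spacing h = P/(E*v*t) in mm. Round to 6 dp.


h = 269 / (135.1*1207*0.036) = 0.045823 mm


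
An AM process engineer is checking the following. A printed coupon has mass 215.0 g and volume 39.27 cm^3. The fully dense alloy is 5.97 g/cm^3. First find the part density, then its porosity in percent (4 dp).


rho_part = 215.0 / 39.27 = 5.47491724 g/cm^3
Porosity = (1 - 5.47491724/5.97)*100 = 8.2928 %


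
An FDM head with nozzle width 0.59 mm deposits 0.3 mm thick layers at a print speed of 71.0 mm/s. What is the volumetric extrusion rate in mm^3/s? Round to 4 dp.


Rate = 0.59 * 0.3 * 71.0 = 12.567 mm^3/s


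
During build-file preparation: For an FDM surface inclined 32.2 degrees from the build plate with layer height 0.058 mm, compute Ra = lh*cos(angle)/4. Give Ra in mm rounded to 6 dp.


Ra = 0.058 * cos(32.2) / 4 = 0.01227 mm


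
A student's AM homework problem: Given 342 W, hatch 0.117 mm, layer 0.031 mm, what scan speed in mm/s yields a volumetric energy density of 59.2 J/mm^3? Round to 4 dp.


v = 342 / (59.2*0.117*0.031) = 1592.7839 mm/s


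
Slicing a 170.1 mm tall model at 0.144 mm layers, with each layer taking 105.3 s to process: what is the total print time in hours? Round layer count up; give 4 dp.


Layers = ceil(170.1/0.144) = 1182
t = 1182 * 105.3 / 3600 = 34.5735 hrs


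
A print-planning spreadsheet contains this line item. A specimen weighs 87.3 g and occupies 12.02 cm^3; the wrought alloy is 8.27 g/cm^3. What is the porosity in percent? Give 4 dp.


rho_part = 87.3 / 12.02 = 7.26289517 g/cm^3
Porosity = (1 - 7.26289517/8.27)*100 = 12.1778 %


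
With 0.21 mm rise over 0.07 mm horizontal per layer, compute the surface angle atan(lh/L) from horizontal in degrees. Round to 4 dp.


angle = atan(0.21/0.07) = 71.5651 degrees


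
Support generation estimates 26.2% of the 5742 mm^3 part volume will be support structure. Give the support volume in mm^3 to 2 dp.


V_support = 5742 * 0.262 = 1504.4 mm^3


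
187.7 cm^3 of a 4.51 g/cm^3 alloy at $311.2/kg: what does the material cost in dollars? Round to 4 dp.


Mass = 187.7*4.51/1000 = 0.846527 kg
Cost = 0.846527 * 311.2 = 263.4392 $


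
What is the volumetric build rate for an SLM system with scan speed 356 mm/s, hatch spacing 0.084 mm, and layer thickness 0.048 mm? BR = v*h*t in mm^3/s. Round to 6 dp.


Rate = 356 * 0.084 * 0.048 = 1.435392 mm^3/s


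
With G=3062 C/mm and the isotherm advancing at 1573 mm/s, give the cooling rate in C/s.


CR = 3062 * 1573 = 4816526 C/s


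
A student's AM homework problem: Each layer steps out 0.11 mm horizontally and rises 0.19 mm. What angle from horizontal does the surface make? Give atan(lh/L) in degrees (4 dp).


angle = atan(0.19/0.11) = 59.9314 degrees


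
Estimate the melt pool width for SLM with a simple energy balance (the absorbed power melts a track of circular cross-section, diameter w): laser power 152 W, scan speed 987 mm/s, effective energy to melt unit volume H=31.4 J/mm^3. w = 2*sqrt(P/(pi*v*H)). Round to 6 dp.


w = 2*sqrt(152/(pi*987*31.4)) = 0.079023 mm


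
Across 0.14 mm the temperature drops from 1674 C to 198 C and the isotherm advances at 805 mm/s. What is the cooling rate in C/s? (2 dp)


G = (1674-198)/0.14 = 10542.85714286 C/mm
CR = 10542.85714286 * 805 = 8487000.0 C/s


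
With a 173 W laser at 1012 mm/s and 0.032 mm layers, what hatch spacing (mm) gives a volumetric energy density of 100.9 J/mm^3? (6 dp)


h = 173 / (100.9*1012*0.032) = 0.052945 mm


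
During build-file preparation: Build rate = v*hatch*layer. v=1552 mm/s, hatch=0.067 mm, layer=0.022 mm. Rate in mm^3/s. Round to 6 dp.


Rate = 1552 * 0.067 * 0.022 = 2.287648 mm^3/s


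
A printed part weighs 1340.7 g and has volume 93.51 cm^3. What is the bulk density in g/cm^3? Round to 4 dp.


rho = 1340.7 / 93.51 = 14.3375 g/cm^3


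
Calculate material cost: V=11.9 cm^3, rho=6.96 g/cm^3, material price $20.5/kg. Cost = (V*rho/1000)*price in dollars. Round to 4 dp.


Mass = 11.9*6.96/1000 = 0.082824 kg
Cost = 0.082824 * 20.5 = 1.6979 $


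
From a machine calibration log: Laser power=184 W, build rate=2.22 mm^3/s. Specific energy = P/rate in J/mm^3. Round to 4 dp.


SE = 184 / 2.22 = 82.8829 J/mm^3


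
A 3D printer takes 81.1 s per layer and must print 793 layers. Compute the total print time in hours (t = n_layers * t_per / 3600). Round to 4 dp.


t = 793 * 81.1 / 3600 = 17.8645 hrs


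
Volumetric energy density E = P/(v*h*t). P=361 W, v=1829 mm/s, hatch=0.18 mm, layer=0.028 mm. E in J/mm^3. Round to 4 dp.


E = 361 / (1829*0.18*0.028) = 39.1618 J/mm^3


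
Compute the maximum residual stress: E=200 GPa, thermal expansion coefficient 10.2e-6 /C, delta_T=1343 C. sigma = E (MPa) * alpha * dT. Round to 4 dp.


sigma = 200*1000 * 10.2e-6 * 1343 = 2739.72 MPa


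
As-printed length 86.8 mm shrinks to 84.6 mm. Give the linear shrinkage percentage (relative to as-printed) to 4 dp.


Shrinkage = ((86.8-84.6)/86.8)*100 = 2.5346 %


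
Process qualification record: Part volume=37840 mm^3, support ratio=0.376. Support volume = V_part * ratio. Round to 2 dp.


V_support = 37840 * 0.376 = 14227.84 mm^3


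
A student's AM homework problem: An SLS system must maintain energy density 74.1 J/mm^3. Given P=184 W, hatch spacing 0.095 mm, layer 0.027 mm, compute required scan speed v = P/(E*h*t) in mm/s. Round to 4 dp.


v = 184 / (74.1*0.095*0.027) = 968.0822 mm/s


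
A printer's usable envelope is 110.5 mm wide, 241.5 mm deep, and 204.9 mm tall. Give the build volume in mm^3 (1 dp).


V = 110.5 * 241.5 * 204.9 = 5467910.2 mm^3


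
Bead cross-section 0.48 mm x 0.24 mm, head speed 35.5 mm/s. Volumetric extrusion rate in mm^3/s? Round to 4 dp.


Rate = 0.48 * 0.24 * 35.5 = 4.0896 mm^3/s


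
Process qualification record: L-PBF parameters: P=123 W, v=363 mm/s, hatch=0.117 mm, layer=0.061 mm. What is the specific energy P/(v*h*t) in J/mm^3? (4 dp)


Build rate = 363 * 0.117 * 0.061 = 2.590731 mm^3/s
SE = 123 / 2.590731 = 47.4769 J/mm^3


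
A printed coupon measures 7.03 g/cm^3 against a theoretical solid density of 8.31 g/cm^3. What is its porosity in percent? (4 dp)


Porosity = (1-7.03/8.31)*100 = 15.4031 %


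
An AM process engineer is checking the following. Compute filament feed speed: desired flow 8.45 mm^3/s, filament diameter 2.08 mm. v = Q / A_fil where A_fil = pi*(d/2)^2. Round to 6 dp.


A = pi*(2.08/2)^2 = 3.397947
v = 8.45 / 3.397947 = 2.486796 mm/s
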